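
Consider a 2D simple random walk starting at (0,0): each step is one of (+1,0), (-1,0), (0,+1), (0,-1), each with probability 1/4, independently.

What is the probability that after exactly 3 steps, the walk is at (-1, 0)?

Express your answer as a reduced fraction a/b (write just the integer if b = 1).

Answer: 9/64

Derivation:
Let h be the number of horizontal steps (so 3-h are vertical). To end at (-1,0) need (h-1)/2 right-steps and ((3-h)+0)/2 up-steps.
Sum over h with 1 ≤ h ≤ 3, h ≡ 1 (mod 2), 3-h ≡ 0 (mod 2):
h=1: C(3,1)·C(1,0)·C(2,1) = 3·1·2 = 6
h=3: C(3,3)·C(3,1)·C(0,0) = 1·3·1 = 3
Total favorable: 9
Total paths: 4^3 = 64
P = 9/64 = 9/64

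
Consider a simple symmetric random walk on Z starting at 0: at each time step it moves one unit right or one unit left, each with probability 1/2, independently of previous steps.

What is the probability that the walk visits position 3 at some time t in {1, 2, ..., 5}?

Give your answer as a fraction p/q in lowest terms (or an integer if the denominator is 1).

Answer: 7/32

Derivation:
Count via complement. Let g(t,s) = #length-t paths at position s with S_1..S_t all ≠ 3.
g(t,s) = g(t-1,s-1) + g(t-1,s+1) for s ≠ 3; g(t,3) = 0.
t=0: g(0,0)=1
t=1: g(1,-1)=1 g(1,1)=1
t=2: g(2,-2)=1 g(2,0)=2 g(2,2)=1
t=3: g(3,-3)=1 g(3,-1)=3 g(3,1)=3
t=4: g(4,-4)=1 g(4,-2)=4 g(4,0)=6 g(4,2)=3
t=5: g(5,-5)=1 g(5,-3)=5 g(5,-1)=10 g(5,1)=9
Paths never hitting 3: Σ_s g(5,s) = 25
Paths hitting 3: 2^5 - 25 = 7
P = 7/32 = 7/32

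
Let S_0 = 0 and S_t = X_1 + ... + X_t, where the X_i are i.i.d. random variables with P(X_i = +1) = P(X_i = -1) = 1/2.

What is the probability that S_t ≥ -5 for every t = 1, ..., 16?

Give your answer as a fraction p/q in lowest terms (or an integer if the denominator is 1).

Answer: 28067/32768

Derivation:
Let f(t,s) = #length-t paths at position s with S_1..S_t all ≥ -5.
f(t,s) = f(t-1,s-1) + f(t-1,s+1) for s ≥ -5; f(t,s) = 0 for s < -5.
t=0: f(0,0)=1
t=1: f(1,-1)=1 f(1,1)=1
t=2: f(2,-2)=1 f(2,0)=2 f(2,2)=1
t=3: f(3,-3)=1 f(3,-1)=3 f(3,1)=3 f(3,3)=1
t=4: f(4,-4)=1 f(4,-2)=4 f(4,0)=6 f(4,2)=4 f(4,4)=1
t=5: f(5,-5)=1 f(5,-3)=5 f(5,-1)=10 f(5,1)=10 f(5,3)=5 f(5,5)=1
t=6: f(6,-4)=6 f(6,-2)=15 f(6,0)=20 f(6,2)=15 f(6,4)=6 f(6,6)=1
t=7: f(7,-5)=6 f(7,-3)=21 f(7,-1)=35 f(7,1)=35 f(7,3)=21 f(7,5)=7 f(7,7)=1
t=8: f(8,-4)=27 f(8,-2)=56 f(8,0)=70 f(8,2)=56 f(8,4)=28 f(8,6)=8 f(8,8)=1
t=9: f(9,-5)=27 f(9,-3)=83 f(9,-1)=126 f(9,1)=126 f(9,3)=84 f(9,5)=36 f(9,7)=9 f(9,9)=1
t=10: f(10,-4)=110 f(10,-2)=209 f(10,0)=252 f(10,2)=210 f(10,4)=120 f(10,6)=45 f(10,8)=10 f(10,10)=1
t=11: f(11,-5)=110 f(11,-3)=319 f(11,-1)=461 f(11,1)=462 f(11,3)=330 f(11,5)=165 f(11,7)=55 f(11,9)=11 f(11,11)=1
t=12: f(12,-4)=429 f(12,-2)=780 f(12,0)=923 f(12,2)=792 f(12,4)=495 f(12,6)=220 f(12,8)=66 f(12,10)=12 f(12,12)=1
t=13: f(13,-5)=429 f(13,-3)=1209 f(13,-1)=1703 f(13,1)=1715 f(13,3)=1287 f(13,5)=715 f(13,7)=286 f(13,9)=78 f(13,11)=13 f(13,13)=1
t=14: f(14,-4)=1638 f(14,-2)=2912 f(14,0)=3418 f(14,2)=3002 f(14,4)=2002 f(14,6)=1001 f(14,8)=364 f(14,10)=91 f(14,12)=14 f(14,14)=1
t=15: f(15,-5)=1638 f(15,-3)=4550 f(15,-1)=6330 f(15,1)=6420 f(15,3)=5004 f(15,5)=3003 f(15,7)=1365 f(15,9)=455 f(15,11)=105 f(15,13)=15 f(15,15)=1
t=16: f(16,-4)=6188 f(16,-2)=10880 f(16,0)=12750 f(16,2)=11424 f(16,4)=8007 f(16,6)=4368 f(16,8)=1820 f(16,10)=560 f(16,12)=120 f(16,14)=16 f(16,16)=1
Σ_s f(16,s) = 56134
P = 56134/65536 = 28067/32768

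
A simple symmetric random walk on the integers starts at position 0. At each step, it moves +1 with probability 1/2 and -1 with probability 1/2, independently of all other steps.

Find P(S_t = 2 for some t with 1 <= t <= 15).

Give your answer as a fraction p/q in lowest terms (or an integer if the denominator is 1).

Answer: 9949/16384

Derivation:
Count via complement. Let g(t,s) = #length-t paths at position s with S_1..S_t all ≠ 2.
g(t,s) = g(t-1,s-1) + g(t-1,s+1) for s ≠ 2; g(t,2) = 0.
t=0: g(0,0)=1
t=1: g(1,-1)=1 g(1,1)=1
t=2: g(2,-2)=1 g(2,0)=2
t=3: g(3,-3)=1 g(3,-1)=3 g(3,1)=2
t=4: g(4,-4)=1 g(4,-2)=4 g(4,0)=5
t=5: g(5,-5)=1 g(5,-3)=5 g(5,-1)=9 g(5,1)=5
t=6: g(6,-6)=1 g(6,-4)=6 g(6,-2)=14 g(6,0)=14
t=7: g(7,-7)=1 g(7,-5)=7 g(7,-3)=20 g(7,-1)=28 g(7,1)=14
t=8: g(8,-8)=1 g(8,-6)=8 g(8,-4)=27 g(8,-2)=48 g(8,0)=42
t=9: g(9,-9)=1 g(9,-7)=9 g(9,-5)=35 g(9,-3)=75 g(9,-1)=90 g(9,1)=42
t=10: g(10,-10)=1 g(10,-8)=10 g(10,-6)=44 g(10,-4)=110 g(10,-2)=165 g(10,0)=132
t=11: g(11,-11)=1 g(11,-9)=11 g(11,-7)=54 g(11,-5)=154 g(11,-3)=275 g(11,-1)=297 g(11,1)=132
t=12: g(12,-12)=1 g(12,-10)=12 g(12,-8)=65 g(12,-6)=208 g(12,-4)=429 g(12,-2)=572 g(12,0)=429
t=13: g(13,-13)=1 g(13,-11)=13 g(13,-9)=77 g(13,-7)=273 g(13,-5)=637 g(13,-3)=1001 g(13,-1)=1001 g(13,1)=429
t=14: g(14,-14)=1 g(14,-12)=14 g(14,-10)=90 g(14,-8)=350 g(14,-6)=910 g(14,-4)=1638 g(14,-2)=2002 g(14,0)=1430
t=15: g(15,-15)=1 g(15,-13)=15 g(15,-11)=104 g(15,-9)=440 g(15,-7)=1260 g(15,-5)=2548 g(15,-3)=3640 g(15,-1)=3432 g(15,1)=1430
Paths never hitting 2: Σ_s g(15,s) = 12870
Paths hitting 2: 2^15 - 12870 = 19898
P = 19898/32768 = 9949/16384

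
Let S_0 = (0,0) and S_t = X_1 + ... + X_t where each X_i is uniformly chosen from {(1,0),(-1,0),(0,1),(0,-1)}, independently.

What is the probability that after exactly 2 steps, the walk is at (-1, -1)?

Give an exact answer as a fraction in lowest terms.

Let h be the number of horizontal steps (so 2-h are vertical). To end at (-1,-1) need (h-1)/2 right-steps and ((2-h)-1)/2 up-steps.
Sum over h with 1 ≤ h ≤ 1, h ≡ 1 (mod 2), 2-h ≡ 1 (mod 2):
h=1: C(2,1)·C(1,0)·C(1,0) = 2·1·1 = 2
Total favorable: 2
Total paths: 4^2 = 16
P = 2/16 = 1/8

Answer: 1/8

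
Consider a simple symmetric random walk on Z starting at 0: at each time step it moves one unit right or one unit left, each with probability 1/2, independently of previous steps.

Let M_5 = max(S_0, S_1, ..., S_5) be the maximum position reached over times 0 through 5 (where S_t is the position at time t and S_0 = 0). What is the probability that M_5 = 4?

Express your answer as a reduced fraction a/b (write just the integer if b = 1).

Let M_5 = max(S_0,...,S_5). Use the reflection principle: for j ≥ 1, #{paths with M_5 ≥ j} = #{S_5 ≥ j} + #{S_5 ≥ j+1}.
By reflection, #{M_5 ≥ 4} = #{S_5 ≥ 4} + #{S_5 ≥ 5} = 1 + 1 = 2.
#{M_5 ≥ 5} = #{S_5 ≥ 5} + #{S_5 ≥ 6} = 1 + 0 = 1.
#{M_5 = 4} = 2 - 1 = 1.
P(M_5 = 4) = 1/32 = 1/32

Answer: 1/32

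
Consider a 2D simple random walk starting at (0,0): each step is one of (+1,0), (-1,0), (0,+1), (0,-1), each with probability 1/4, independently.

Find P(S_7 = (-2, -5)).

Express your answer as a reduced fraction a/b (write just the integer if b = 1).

Answer: 21/16384

Derivation:
Let h be the number of horizontal steps (so 7-h are vertical). To end at (-2,-5) need (h-2)/2 right-steps and ((7-h)-5)/2 up-steps.
Sum over h with 2 ≤ h ≤ 2, h ≡ 0 (mod 2), 7-h ≡ 1 (mod 2):
h=2: C(7,2)·C(2,0)·C(5,0) = 21·1·1 = 21
Total favorable: 21
Total paths: 4^7 = 16384
P = 21/16384 = 21/16384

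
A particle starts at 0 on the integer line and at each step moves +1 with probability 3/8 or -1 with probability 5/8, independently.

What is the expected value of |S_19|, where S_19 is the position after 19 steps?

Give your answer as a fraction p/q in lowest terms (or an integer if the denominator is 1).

S_19 takes values m ≡ 1 (mod 2) with |m| ≤ 19; P(S_19=m) = C(19,(19+m)/2) · (3/8)^((19+m)/2) · (5/8)^((19-m)/2).
Distribution: P(S=-19)=19073486328125/144115188075855872, P(S=-17)=217437744140625/144115188075855872, P(S=-15)=1174163818359375/144115188075855872, P(S=-13)=3992156982421875/144115188075855872, P(S=-11)=2395294189453125/36028797018963968, P(S=-9)=4311529541015625/36028797018963968, P(S=-7)=6036141357421875/36028797018963968, P(S=-5)=6725986083984375/36028797018963968, P(S=-3)=12106774951171875/72057594037927936, P(S=-1)=8878301630859375/72057594037927936, P(S=1)=5326980978515625/72057594037927936, P(S=3)=2615063389453125/72057594037927936, P(S=5)=523012677890625/36028797018963968, P(S=7)=168973326703125/36028797018963968, P(S=9)=43450284009375/36028797018963968, P(S=11)=8690056801875/36028797018963968, P(S=13)=5214034081125/144115188075855872, P(S=15)=552074196825/144115188075855872, P(S=17)=36804946455/144115188075855872, P(S=19)=1162261467/144115188075855872
E[|S_19|] = Σ_m |m|·P(S_19=m) = 24114544045380769/4503599627370496

Answer: 24114544045380769/4503599627370496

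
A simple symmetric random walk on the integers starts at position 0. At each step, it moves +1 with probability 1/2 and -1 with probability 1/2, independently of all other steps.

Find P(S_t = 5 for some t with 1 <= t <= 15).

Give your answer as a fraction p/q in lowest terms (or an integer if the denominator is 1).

Count via complement. Let g(t,s) = #length-t paths at position s with S_1..S_t all ≠ 5.
g(t,s) = g(t-1,s-1) + g(t-1,s+1) for s ≠ 5; g(t,5) = 0.
t=0: g(0,0)=1
t=1: g(1,-1)=1 g(1,1)=1
t=2: g(2,-2)=1 g(2,0)=2 g(2,2)=1
t=3: g(3,-3)=1 g(3,-1)=3 g(3,1)=3 g(3,3)=1
t=4: g(4,-4)=1 g(4,-2)=4 g(4,0)=6 g(4,2)=4 g(4,4)=1
t=5: g(5,-5)=1 g(5,-3)=5 g(5,-1)=10 g(5,1)=10 g(5,3)=5
t=6: g(6,-6)=1 g(6,-4)=6 g(6,-2)=15 g(6,0)=20 g(6,2)=15 g(6,4)=5
t=7: g(7,-7)=1 g(7,-5)=7 g(7,-3)=21 g(7,-1)=35 g(7,1)=35 g(7,3)=20
t=8: g(8,-8)=1 g(8,-6)=8 g(8,-4)=28 g(8,-2)=56 g(8,0)=70 g(8,2)=55 g(8,4)=20
t=9: g(9,-9)=1 g(9,-7)=9 g(9,-5)=36 g(9,-3)=84 g(9,-1)=126 g(9,1)=125 g(9,3)=75
t=10: g(10,-10)=1 g(10,-8)=10 g(10,-6)=45 g(10,-4)=120 g(10,-2)=210 g(10,0)=251 g(10,2)=200 g(10,4)=75
t=11: g(11,-11)=1 g(11,-9)=11 g(11,-7)=55 g(11,-5)=165 g(11,-3)=330 g(11,-1)=461 g(11,1)=451 g(11,3)=275
t=12: g(12,-12)=1 g(12,-10)=12 g(12,-8)=66 g(12,-6)=220 g(12,-4)=495 g(12,-2)=791 g(12,0)=912 g(12,2)=726 g(12,4)=275
t=13: g(13,-13)=1 g(13,-11)=13 g(13,-9)=78 g(13,-7)=286 g(13,-5)=715 g(13,-3)=1286 g(13,-1)=1703 g(13,1)=1638 g(13,3)=1001
t=14: g(14,-14)=1 g(14,-12)=14 g(14,-10)=91 g(14,-8)=364 g(14,-6)=1001 g(14,-4)=2001 g(14,-2)=2989 g(14,0)=3341 g(14,2)=2639 g(14,4)=1001
t=15: g(15,-15)=1 g(15,-13)=15 g(15,-11)=105 g(15,-9)=455 g(15,-7)=1365 g(15,-5)=3002 g(15,-3)=4990 g(15,-1)=6330 g(15,1)=5980 g(15,3)=3640
Paths never hitting 5: Σ_s g(15,s) = 25883
Paths hitting 5: 2^15 - 25883 = 6885
P = 6885/32768 = 6885/32768

Answer: 6885/32768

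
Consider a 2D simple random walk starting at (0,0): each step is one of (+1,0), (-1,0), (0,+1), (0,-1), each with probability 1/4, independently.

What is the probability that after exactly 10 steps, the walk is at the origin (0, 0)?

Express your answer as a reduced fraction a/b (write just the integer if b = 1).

Let h be the number of horizontal steps (so 10-h are vertical). To end at (0,0) need (h+0)/2 right-steps and ((10-h)+0)/2 up-steps.
Sum over h with 0 ≤ h ≤ 10, h ≡ 0 (mod 2), 10-h ≡ 0 (mod 2):
h=0: C(10,0)·C(0,0)·C(10,5) = 1·1·252 = 252
h=2: C(10,2)·C(2,1)·C(8,4) = 45·2·70 = 6300
h=4: C(10,4)·C(4,2)·C(6,3) = 210·6·20 = 25200
h=6: C(10,6)·C(6,3)·C(4,2) = 210·20·6 = 25200
h=8: C(10,8)·C(8,4)·C(2,1) = 45·70·2 = 6300
h=10: C(10,10)·C(10,5)·C(0,0) = 1·252·1 = 252
Total favorable: 63504
Total paths: 4^10 = 1048576
P = 63504/1048576 = 3969/65536

Answer: 3969/65536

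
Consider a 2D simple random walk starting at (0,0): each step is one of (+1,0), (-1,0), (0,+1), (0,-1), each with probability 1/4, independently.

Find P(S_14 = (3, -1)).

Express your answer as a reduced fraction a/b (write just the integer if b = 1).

Let h be the number of horizontal steps (so 14-h are vertical). To end at (3,-1) need (h+3)/2 right-steps and ((14-h)-1)/2 up-steps.
Sum over h with 3 ≤ h ≤ 13, h ≡ 1 (mod 2), 14-h ≡ 1 (mod 2):
h=3: C(14,3)·C(3,3)·C(11,5) = 364·1·462 = 168168
h=5: C(14,5)·C(5,4)·C(9,4) = 2002·5·126 = 1261260
h=7: C(14,7)·C(7,5)·C(7,3) = 3432·21·35 = 2522520
h=9: C(14,9)·C(9,6)·C(5,2) = 2002·84·10 = 1681680
h=11: C(14,11)·C(11,7)·C(3,1) = 364·330·3 = 360360
h=13: C(14,13)·C(13,8)·C(1,0) = 14·1287·1 = 18018
Total favorable: 6012006
Total paths: 4^14 = 268435456
P = 6012006/268435456 = 3006003/134217728

Answer: 3006003/134217728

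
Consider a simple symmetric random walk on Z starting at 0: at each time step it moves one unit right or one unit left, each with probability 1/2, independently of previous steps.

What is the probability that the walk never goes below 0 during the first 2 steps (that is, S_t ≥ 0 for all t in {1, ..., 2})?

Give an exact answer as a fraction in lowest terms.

Let f(t,s) = #length-t paths at position s with S_1..S_t all ≥ 0.
f(t,s) = f(t-1,s-1) + f(t-1,s+1) for s ≥ 0; f(t,s) = 0 for s < 0.
t=0: f(0,0)=1
t=1: f(1,1)=1
t=2: f(2,0)=1 f(2,2)=1
Σ_s f(2,s) = 2
P = 2/4 = 1/2

Answer: 1/2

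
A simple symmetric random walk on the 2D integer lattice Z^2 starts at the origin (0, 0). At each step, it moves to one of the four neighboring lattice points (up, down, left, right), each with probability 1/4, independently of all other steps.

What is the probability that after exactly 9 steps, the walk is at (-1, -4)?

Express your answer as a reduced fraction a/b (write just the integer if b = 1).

Answer: 189/16384

Derivation:
Let h be the number of horizontal steps (so 9-h are vertical). To end at (-1,-4) need (h-1)/2 right-steps and ((9-h)-4)/2 up-steps.
Sum over h with 1 ≤ h ≤ 5, h ≡ 1 (mod 2), 9-h ≡ 0 (mod 2):
h=1: C(9,1)·C(1,0)·C(8,2) = 9·1·28 = 252
h=3: C(9,3)·C(3,1)·C(6,1) = 84·3·6 = 1512
h=5: C(9,5)·C(5,2)·C(4,0) = 126·10·1 = 1260
Total favorable: 3024
Total paths: 4^9 = 262144
P = 3024/262144 = 189/16384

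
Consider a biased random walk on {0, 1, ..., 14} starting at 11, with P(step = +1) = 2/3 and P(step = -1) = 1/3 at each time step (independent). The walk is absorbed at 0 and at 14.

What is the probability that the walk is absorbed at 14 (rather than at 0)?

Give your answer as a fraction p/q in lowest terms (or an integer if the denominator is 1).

Biased walk: p = 2/3, q = 1/3, r = q/p = 1/2
Gambler's ruin: P(hit 14 before 0 | start at 11) = (1 - r^a)/(1 - r^N)
r^11 = 1/2048; r^14 = 1/16384
P = (1 - 1/2048) / (1 - 1/16384) = 2047/2048 / 16383/16384 = 16376/16383

Answer: 16376/16383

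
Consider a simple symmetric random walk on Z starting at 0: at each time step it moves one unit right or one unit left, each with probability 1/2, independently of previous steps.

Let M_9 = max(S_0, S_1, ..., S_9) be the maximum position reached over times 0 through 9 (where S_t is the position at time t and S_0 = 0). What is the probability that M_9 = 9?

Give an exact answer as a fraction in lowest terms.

Let M_9 = max(S_0,...,S_9). Use the reflection principle: for j ≥ 1, #{paths with M_9 ≥ j} = #{S_9 ≥ j} + #{S_9 ≥ j+1}.
By reflection, #{M_9 ≥ 9} = #{S_9 ≥ 9} + #{S_9 ≥ 10} = 1 + 0 = 1.
#{M_9 ≥ 10} = #{S_9 ≥ 10} + #{S_9 ≥ 11} = 0 + 0 = 0.
#{M_9 = 9} = 1 - 0 = 1.
P(M_9 = 9) = 1/512 = 1/512

Answer: 1/512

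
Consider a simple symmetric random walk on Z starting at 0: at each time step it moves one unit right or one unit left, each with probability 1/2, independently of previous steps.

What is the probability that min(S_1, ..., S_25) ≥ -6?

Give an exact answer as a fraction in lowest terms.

Answer: 27895895/33554432

Derivation:
Let f(t,s) = #length-t paths at position s with S_1..S_t all ≥ -6.
f(t,s) = f(t-1,s-1) + f(t-1,s+1) for s ≥ -6; f(t,s) = 0 for s < -6.
t=0: f(0,0)=1
t=1: f(1,-1)=1 f(1,1)=1
t=2: f(2,-2)=1 f(2,0)=2 f(2,2)=1
t=3: f(3,-3)=1 f(3,-1)=3 f(3,1)=3 f(3,3)=1
t=4: f(4,-4)=1 f(4,-2)=4 f(4,0)=6 f(4,2)=4 f(4,4)=1
t=5: f(5,-5)=1 f(5,-3)=5 f(5,-1)=10 f(5,1)=10 f(5,3)=5 f(5,5)=1
t=6: f(6,-6)=1 f(6,-4)=6 f(6,-2)=15 f(6,0)=20 f(6,2)=15 f(6,4)=6 f(6,6)=1
t=7: f(7,-5)=7 f(7,-3)=21 f(7,-1)=35 f(7,1)=35 f(7,3)=21 f(7,5)=7 f(7,7)=1
t=8: f(8,-6)=7 f(8,-4)=28 f(8,-2)=56 f(8,0)=70 f(8,2)=56 f(8,4)=28 f(8,6)=8 f(8,8)=1
t=9: f(9,-5)=35 f(9,-3)=84 f(9,-1)=126 f(9,1)=126 f(9,3)=84 f(9,5)=36 f(9,7)=9 f(9,9)=1
t=10: f(10,-6)=35 f(10,-4)=119 f(10,-2)=210 f(10,0)=252 f(10,2)=210 f(10,4)=120 f(10,6)=45 f(10,8)=10 f(10,10)=1
t=11: f(11,-5)=154 f(11,-3)=329 f(11,-1)=462 f(11,1)=462 f(11,3)=330 f(11,5)=165 f(11,7)=55 f(11,9)=11 f(11,11)=1
t=12: f(12,-6)=154 f(12,-4)=483 f(12,-2)=791 f(12,0)=924 f(12,2)=792 f(12,4)=495 f(12,6)=220 f(12,8)=66 f(12,10)=12 f(12,12)=1
t=13: f(13,-5)=637 f(13,-3)=1274 f(13,-1)=1715 f(13,1)=1716 f(13,3)=1287 f(13,5)=715 f(13,7)=286 f(13,9)=78 f(13,11)=13 f(13,13)=1
t=14: f(14,-6)=637 f(14,-4)=1911 f(14,-2)=2989 f(14,0)=3431 f(14,2)=3003 f(14,4)=2002 f(14,6)=1001 f(14,8)=364 f(14,10)=91 f(14,12)=14 f(14,14)=1
t=15: f(15,-5)=2548 f(15,-3)=4900 f(15,-1)=6420 f(15,1)=6434 f(15,3)=5005 f(15,5)=3003 f(15,7)=1365 f(15,9)=455 f(15,11)=105 f(15,13)=15 f(15,15)=1
t=16: f(16,-6)=2548 f(16,-4)=7448 f(16,-2)=11320 f(16,0)=12854 f(16,2)=11439 f(16,4)=8008 f(16,6)=4368 f(16,8)=1820 f(16,10)=560 f(16,12)=120 f(16,14)=16 f(16,16)=1
t=17: f(17,-5)=9996 f(17,-3)=18768 f(17,-1)=24174 f(17,1)=24293 f(17,3)=19447 f(17,5)=12376 f(17,7)=6188 f(17,9)=2380 f(17,11)=680 f(17,13)=136 f(17,15)=17 f(17,17)=1
t=18: f(18,-6)=9996 f(18,-4)=28764 f(18,-2)=42942 f(18,0)=48467 f(18,2)=43740 f(18,4)=31823 f(18,6)=18564 f(18,8)=8568 f(18,10)=3060 f(18,12)=816 f(18,14)=153 f(18,16)=18 f(18,18)=1
t=19: f(19,-5)=38760 f(19,-3)=71706 f(19,-1)=91409 f(19,1)=92207 f(19,3)=75563 f(19,5)=50387 f(19,7)=27132 f(19,9)=11628 f(19,11)=3876 f(19,13)=969 f(19,15)=171 f(19,17)=19 f(19,19)=1
t=20: f(20,-6)=38760 f(20,-4)=110466 f(20,-2)=163115 f(20,0)=183616 f(20,2)=167770 f(20,4)=125950 f(20,6)=77519 f(20,8)=38760 f(20,10)=15504 f(20,12)=4845 f(20,14)=1140 f(20,16)=190 f(20,18)=20 f(20,20)=1
t=21: f(21,-5)=149226 f(21,-3)=273581 f(21,-1)=346731 f(21,1)=351386 f(21,3)=293720 f(21,5)=203469 f(21,7)=116279 f(21,9)=54264 f(21,11)=20349 f(21,13)=5985 f(21,15)=1330 f(21,17)=210 f(21,19)=21 f(21,21)=1
t=22: f(22,-6)=149226 f(22,-4)=422807 f(22,-2)=620312 f(22,0)=698117 f(22,2)=645106 f(22,4)=497189 f(22,6)=319748 f(22,8)=170543 f(22,10)=74613 f(22,12)=26334 f(22,14)=7315 f(22,16)=1540 f(22,18)=231 f(22,20)=22 f(22,22)=1
t=23: f(23,-5)=572033 f(23,-3)=1043119 f(23,-1)=1318429 f(23,1)=1343223 f(23,3)=1142295 f(23,5)=816937 f(23,7)=490291 f(23,9)=245156 f(23,11)=100947 f(23,13)=33649 f(23,15)=8855 f(23,17)=1771 f(23,19)=253 f(23,21)=23 f(23,23)=1
t=24: f(24,-6)=572033 f(24,-4)=1615152 f(24,-2)=2361548 f(24,0)=2661652 f(24,2)=2485518 f(24,4)=1959232 f(24,6)=1307228 f(24,8)=735447 f(24,10)=346103 f(24,12)=134596 f(24,14)=42504 f(24,16)=10626 f(24,18)=2024 f(24,20)=276 f(24,22)=24 f(24,24)=1
t=25: f(25,-5)=2187185 f(25,-3)=3976700 f(25,-1)=5023200 f(25,1)=5147170 f(25,3)=4444750 f(25,5)=3266460 f(25,7)=2042675 f(25,9)=1081550 f(25,11)=480699 f(25,13)=177100 f(25,15)=53130 f(25,17)=12650 f(25,19)=2300 f(25,21)=300 f(25,23)=25 f(25,25)=1
Σ_s f(25,s) = 27895895
P = 27895895/33554432 = 27895895/33554432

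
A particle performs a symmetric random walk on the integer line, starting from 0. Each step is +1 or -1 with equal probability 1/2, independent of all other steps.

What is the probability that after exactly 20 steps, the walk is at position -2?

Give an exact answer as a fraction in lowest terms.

To reach position -2 after 20 steps: need 9 steps of +1 and 11 of -1.
Favorable paths: C(20,9) = 167960
Total paths: 2^20 = 1048576
P = 167960/1048576 = 20995/131072

Answer: 20995/131072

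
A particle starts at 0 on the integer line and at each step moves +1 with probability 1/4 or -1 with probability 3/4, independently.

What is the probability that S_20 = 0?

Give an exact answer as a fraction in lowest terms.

To be at 0 after 20 steps: need exactly 10 steps of +1 and 10 of -1.
Number of such sequences: C(20,10) = 184756
Each has probability (1/4)^10 · (3/4)^10 = 59049/1099511627776
P = 184756 · 59049/1099511627776 = 2727414261/274877906944

Answer: 2727414261/274877906944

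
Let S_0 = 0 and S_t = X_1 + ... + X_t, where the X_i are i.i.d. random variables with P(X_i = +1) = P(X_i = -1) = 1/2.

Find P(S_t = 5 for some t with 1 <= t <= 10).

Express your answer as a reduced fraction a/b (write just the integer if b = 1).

Answer: 7/64

Derivation:
Count via complement. Let g(t,s) = #length-t paths at position s with S_1..S_t all ≠ 5.
g(t,s) = g(t-1,s-1) + g(t-1,s+1) for s ≠ 5; g(t,5) = 0.
t=0: g(0,0)=1
t=1: g(1,-1)=1 g(1,1)=1
t=2: g(2,-2)=1 g(2,0)=2 g(2,2)=1
t=3: g(3,-3)=1 g(3,-1)=3 g(3,1)=3 g(3,3)=1
t=4: g(4,-4)=1 g(4,-2)=4 g(4,0)=6 g(4,2)=4 g(4,4)=1
t=5: g(5,-5)=1 g(5,-3)=5 g(5,-1)=10 g(5,1)=10 g(5,3)=5
t=6: g(6,-6)=1 g(6,-4)=6 g(6,-2)=15 g(6,0)=20 g(6,2)=15 g(6,4)=5
t=7: g(7,-7)=1 g(7,-5)=7 g(7,-3)=21 g(7,-1)=35 g(7,1)=35 g(7,3)=20
t=8: g(8,-8)=1 g(8,-6)=8 g(8,-4)=28 g(8,-2)=56 g(8,0)=70 g(8,2)=55 g(8,4)=20
t=9: g(9,-9)=1 g(9,-7)=9 g(9,-5)=36 g(9,-3)=84 g(9,-1)=126 g(9,1)=125 g(9,3)=75
t=10: g(10,-10)=1 g(10,-8)=10 g(10,-6)=45 g(10,-4)=120 g(10,-2)=210 g(10,0)=251 g(10,2)=200 g(10,4)=75
Paths never hitting 5: Σ_s g(10,s) = 912
Paths hitting 5: 2^10 - 912 = 112
P = 112/1024 = 7/64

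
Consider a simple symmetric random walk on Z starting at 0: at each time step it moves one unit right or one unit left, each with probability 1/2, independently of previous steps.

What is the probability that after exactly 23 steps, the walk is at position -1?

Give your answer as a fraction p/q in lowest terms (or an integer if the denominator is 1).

Answer: 676039/4194304

Derivation:
To reach position -1 after 23 steps: need 11 steps of +1 and 12 of -1.
Favorable paths: C(23,11) = 1352078
Total paths: 2^23 = 8388608
P = 1352078/8388608 = 676039/4194304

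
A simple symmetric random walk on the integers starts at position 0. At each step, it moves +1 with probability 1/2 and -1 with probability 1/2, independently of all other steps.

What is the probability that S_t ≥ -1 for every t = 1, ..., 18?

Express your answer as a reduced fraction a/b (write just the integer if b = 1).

Answer: 46189/131072

Derivation:
Let f(t,s) = #length-t paths at position s with S_1..S_t all ≥ -1.
f(t,s) = f(t-1,s-1) + f(t-1,s+1) for s ≥ -1; f(t,s) = 0 for s < -1.
t=0: f(0,0)=1
t=1: f(1,-1)=1 f(1,1)=1
t=2: f(2,0)=2 f(2,2)=1
t=3: f(3,-1)=2 f(3,1)=3 f(3,3)=1
t=4: f(4,0)=5 f(4,2)=4 f(4,4)=1
t=5: f(5,-1)=5 f(5,1)=9 f(5,3)=5 f(5,5)=1
t=6: f(6,0)=14 f(6,2)=14 f(6,4)=6 f(6,6)=1
t=7: f(7,-1)=14 f(7,1)=28 f(7,3)=20 f(7,5)=7 f(7,7)=1
t=8: f(8,0)=42 f(8,2)=48 f(8,4)=27 f(8,6)=8 f(8,8)=1
t=9: f(9,-1)=42 f(9,1)=90 f(9,3)=75 f(9,5)=35 f(9,7)=9 f(9,9)=1
t=10: f(10,0)=132 f(10,2)=165 f(10,4)=110 f(10,6)=44 f(10,8)=10 f(10,10)=1
t=11: f(11,-1)=132 f(11,1)=297 f(11,3)=275 f(11,5)=154 f(11,7)=54 f(11,9)=11 f(11,11)=1
t=12: f(12,0)=429 f(12,2)=572 f(12,4)=429 f(12,6)=208 f(12,8)=65 f(12,10)=12 f(12,12)=1
t=13: f(13,-1)=429 f(13,1)=1001 f(13,3)=1001 f(13,5)=637 f(13,7)=273 f(13,9)=77 f(13,11)=13 f(13,13)=1
t=14: f(14,0)=1430 f(14,2)=2002 f(14,4)=1638 f(14,6)=910 f(14,8)=350 f(14,10)=90 f(14,12)=14 f(14,14)=1
t=15: f(15,-1)=1430 f(15,1)=3432 f(15,3)=3640 f(15,5)=2548 f(15,7)=1260 f(15,9)=440 f(15,11)=104 f(15,13)=15 f(15,15)=1
t=16: f(16,0)=4862 f(16,2)=7072 f(16,4)=6188 f(16,6)=3808 f(16,8)=1700 f(16,10)=544 f(16,12)=119 f(16,14)=16 f(16,16)=1
t=17: f(17,-1)=4862 f(17,1)=11934 f(17,3)=13260 f(17,5)=9996 f(17,7)=5508 f(17,9)=2244 f(17,11)=663 f(17,13)=135 f(17,15)=17 f(17,17)=1
t=18: f(18,0)=16796 f(18,2)=25194 f(18,4)=23256 f(18,6)=15504 f(18,8)=7752 f(18,10)=2907 f(18,12)=798 f(18,14)=152 f(18,16)=18 f(18,18)=1
Σ_s f(18,s) = 92378
P = 92378/262144 = 46189/131072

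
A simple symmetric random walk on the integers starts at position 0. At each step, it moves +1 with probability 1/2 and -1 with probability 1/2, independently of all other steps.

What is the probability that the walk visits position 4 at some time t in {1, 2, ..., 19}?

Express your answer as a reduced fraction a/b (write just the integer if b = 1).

Answer: 11773/32768

Derivation:
Count via complement. Let g(t,s) = #length-t paths at position s with S_1..S_t all ≠ 4.
g(t,s) = g(t-1,s-1) + g(t-1,s+1) for s ≠ 4; g(t,4) = 0.
t=0: g(0,0)=1
t=1: g(1,-1)=1 g(1,1)=1
t=2: g(2,-2)=1 g(2,0)=2 g(2,2)=1
t=3: g(3,-3)=1 g(3,-1)=3 g(3,1)=3 g(3,3)=1
t=4: g(4,-4)=1 g(4,-2)=4 g(4,0)=6 g(4,2)=4
t=5: g(5,-5)=1 g(5,-3)=5 g(5,-1)=10 g(5,1)=10 g(5,3)=4
t=6: g(6,-6)=1 g(6,-4)=6 g(6,-2)=15 g(6,0)=20 g(6,2)=14
t=7: g(7,-7)=1 g(7,-5)=7 g(7,-3)=21 g(7,-1)=35 g(7,1)=34 g(7,3)=14
t=8: g(8,-8)=1 g(8,-6)=8 g(8,-4)=28 g(8,-2)=56 g(8,0)=69 g(8,2)=48
t=9: g(9,-9)=1 g(9,-7)=9 g(9,-5)=36 g(9,-3)=84 g(9,-1)=125 g(9,1)=117 g(9,3)=48
t=10: g(10,-10)=1 g(10,-8)=10 g(10,-6)=45 g(10,-4)=120 g(10,-2)=209 g(10,0)=242 g(10,2)=165
t=11: g(11,-11)=1 g(11,-9)=11 g(11,-7)=55 g(11,-5)=165 g(11,-3)=329 g(11,-1)=451 g(11,1)=407 g(11,3)=165
t=12: g(12,-12)=1 g(12,-10)=12 g(12,-8)=66 g(12,-6)=220 g(12,-4)=494 g(12,-2)=780 g(12,0)=858 g(12,2)=572
t=13: g(13,-13)=1 g(13,-11)=13 g(13,-9)=78 g(13,-7)=286 g(13,-5)=714 g(13,-3)=1274 g(13,-1)=1638 g(13,1)=1430 g(13,3)=572
t=14: g(14,-14)=1 g(14,-12)=14 g(14,-10)=91 g(14,-8)=364 g(14,-6)=1000 g(14,-4)=1988 g(14,-2)=2912 g(14,0)=3068 g(14,2)=2002
t=15: g(15,-15)=1 g(15,-13)=15 g(15,-11)=105 g(15,-9)=455 g(15,-7)=1364 g(15,-5)=2988 g(15,-3)=4900 g(15,-1)=5980 g(15,1)=5070 g(15,3)=2002
t=16: g(16,-16)=1 g(16,-14)=16 g(16,-12)=120 g(16,-10)=560 g(16,-8)=1819 g(16,-6)=4352 g(16,-4)=7888 g(16,-2)=10880 g(16,0)=11050 g(16,2)=7072
t=17: g(17,-17)=1 g(17,-15)=17 g(17,-13)=136 g(17,-11)=680 g(17,-9)=2379 g(17,-7)=6171 g(17,-5)=12240 g(17,-3)=18768 g(17,-1)=21930 g(17,1)=18122 g(17,3)=7072
t=18: g(18,-18)=1 g(18,-16)=18 g(18,-14)=153 g(18,-12)=816 g(18,-10)=3059 g(18,-8)=8550 g(18,-6)=18411 g(18,-4)=31008 g(18,-2)=40698 g(18,0)=40052 g(18,2)=25194
t=19: g(19,-19)=1 g(19,-17)=19 g(19,-15)=171 g(19,-13)=969 g(19,-11)=3875 g(19,-9)=11609 g(19,-7)=26961 g(19,-5)=49419 g(19,-3)=71706 g(19,-1)=80750 g(19,1)=65246 g(19,3)=25194
Paths never hitting 4: Σ_s g(19,s) = 335920
Paths hitting 4: 2^19 - 335920 = 188368
P = 188368/524288 = 11773/32768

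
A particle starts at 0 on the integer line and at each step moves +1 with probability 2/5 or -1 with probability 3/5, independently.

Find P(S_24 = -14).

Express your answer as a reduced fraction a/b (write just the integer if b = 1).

Answer: 1580824364587776/59604644775390625

Derivation:
To reach position -14 after 24 steps: need 5 steps of +1 and 19 steps of -1.
Number of such sequences: C(24,5) = 42504
Each has probability (2/5)^5 · (3/5)^19 = 37192366944/59604644775390625
P = 42504 · 37192366944/59604644775390625 = 1580824364587776/59604644775390625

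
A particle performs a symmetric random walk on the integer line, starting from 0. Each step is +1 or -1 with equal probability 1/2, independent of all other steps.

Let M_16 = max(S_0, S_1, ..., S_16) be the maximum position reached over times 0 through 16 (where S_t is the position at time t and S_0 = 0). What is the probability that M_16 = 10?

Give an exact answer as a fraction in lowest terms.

Let M_16 = max(S_0,...,S_16). Use the reflection principle: for j ≥ 1, #{paths with M_16 ≥ j} = #{S_16 ≥ j} + #{S_16 ≥ j+1}.
By reflection, #{M_16 ≥ 10} = #{S_16 ≥ 10} + #{S_16 ≥ 11} = 697 + 137 = 834.
#{M_16 ≥ 11} = #{S_16 ≥ 11} + #{S_16 ≥ 12} = 137 + 137 = 274.
#{M_16 = 10} = 834 - 274 = 560.
P(M_16 = 10) = 560/65536 = 35/4096

Answer: 35/4096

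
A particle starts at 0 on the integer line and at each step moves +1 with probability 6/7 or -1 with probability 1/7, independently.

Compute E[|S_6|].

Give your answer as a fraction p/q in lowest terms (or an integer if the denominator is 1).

S_6 takes values m ≡ 0 (mod 2) with |m| ≤ 6; P(S_6=m) = C(6,(6+m)/2) · (6/7)^((6+m)/2) · (1/7)^((6-m)/2).
Distribution: P(S=-6)=1/117649, P(S=-4)=36/117649, P(S=-2)=540/117649, P(S=0)=4320/117649, P(S=2)=19440/117649, P(S=4)=46656/117649, P(S=6)=46656/117649
E[|S_6|] = Σ_m |m|·P(S_6=m) = 506670/117649

Answer: 506670/117649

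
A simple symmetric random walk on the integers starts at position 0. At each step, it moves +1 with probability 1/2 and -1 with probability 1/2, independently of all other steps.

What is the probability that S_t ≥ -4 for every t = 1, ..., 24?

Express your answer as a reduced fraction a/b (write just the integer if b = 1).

Answer: 2904739/4194304

Derivation:
Let f(t,s) = #length-t paths at position s with S_1..S_t all ≥ -4.
f(t,s) = f(t-1,s-1) + f(t-1,s+1) for s ≥ -4; f(t,s) = 0 for s < -4.
t=0: f(0,0)=1
t=1: f(1,-1)=1 f(1,1)=1
t=2: f(2,-2)=1 f(2,0)=2 f(2,2)=1
t=3: f(3,-3)=1 f(3,-1)=3 f(3,1)=3 f(3,3)=1
t=4: f(4,-4)=1 f(4,-2)=4 f(4,0)=6 f(4,2)=4 f(4,4)=1
t=5: f(5,-3)=5 f(5,-1)=10 f(5,1)=10 f(5,3)=5 f(5,5)=1
t=6: f(6,-4)=5 f(6,-2)=15 f(6,0)=20 f(6,2)=15 f(6,4)=6 f(6,6)=1
t=7: f(7,-3)=20 f(7,-1)=35 f(7,1)=35 f(7,3)=21 f(7,5)=7 f(7,7)=1
t=8: f(8,-4)=20 f(8,-2)=55 f(8,0)=70 f(8,2)=56 f(8,4)=28 f(8,6)=8 f(8,8)=1
t=9: f(9,-3)=75 f(9,-1)=125 f(9,1)=126 f(9,3)=84 f(9,5)=36 f(9,7)=9 f(9,9)=1
t=10: f(10,-4)=75 f(10,-2)=200 f(10,0)=251 f(10,2)=210 f(10,4)=120 f(10,6)=45 f(10,8)=10 f(10,10)=1
t=11: f(11,-3)=275 f(11,-1)=451 f(11,1)=461 f(11,3)=330 f(11,5)=165 f(11,7)=55 f(11,9)=11 f(11,11)=1
t=12: f(12,-4)=275 f(12,-2)=726 f(12,0)=912 f(12,2)=791 f(12,4)=495 f(12,6)=220 f(12,8)=66 f(12,10)=12 f(12,12)=1
t=13: f(13,-3)=1001 f(13,-1)=1638 f(13,1)=1703 f(13,3)=1286 f(13,5)=715 f(13,7)=286 f(13,9)=78 f(13,11)=13 f(13,13)=1
t=14: f(14,-4)=1001 f(14,-2)=2639 f(14,0)=3341 f(14,2)=2989 f(14,4)=2001 f(14,6)=1001 f(14,8)=364 f(14,10)=91 f(14,12)=14 f(14,14)=1
t=15: f(15,-3)=3640 f(15,-1)=5980 f(15,1)=6330 f(15,3)=4990 f(15,5)=3002 f(15,7)=1365 f(15,9)=455 f(15,11)=105 f(15,13)=15 f(15,15)=1
t=16: f(16,-4)=3640 f(16,-2)=9620 f(16,0)=12310 f(16,2)=11320 f(16,4)=7992 f(16,6)=4367 f(16,8)=1820 f(16,10)=560 f(16,12)=120 f(16,14)=16 f(16,16)=1
t=17: f(17,-3)=13260 f(17,-1)=21930 f(17,1)=23630 f(17,3)=19312 f(17,5)=12359 f(17,7)=6187 f(17,9)=2380 f(17,11)=680 f(17,13)=136 f(17,15)=17 f(17,17)=1
t=18: f(18,-4)=13260 f(18,-2)=35190 f(18,0)=45560 f(18,2)=42942 f(18,4)=31671 f(18,6)=18546 f(18,8)=8567 f(18,10)=3060 f(18,12)=816 f(18,14)=153 f(18,16)=18 f(18,18)=1
t=19: f(19,-3)=48450 f(19,-1)=80750 f(19,1)=88502 f(19,3)=74613 f(19,5)=50217 f(19,7)=27113 f(19,9)=11627 f(19,11)=3876 f(19,13)=969 f(19,15)=171 f(19,17)=19 f(19,19)=1
t=20: f(20,-4)=48450 f(20,-2)=129200 f(20,0)=169252 f(20,2)=163115 f(20,4)=124830 f(20,6)=77330 f(20,8)=38740 f(20,10)=15503 f(20,12)=4845 f(20,14)=1140 f(20,16)=190 f(20,18)=20 f(20,20)=1
t=21: f(21,-3)=177650 f(21,-1)=298452 f(21,1)=332367 f(21,3)=287945 f(21,5)=202160 f(21,7)=116070 f(21,9)=54243 f(21,11)=20348 f(21,13)=5985 f(21,15)=1330 f(21,17)=210 f(21,19)=21 f(21,21)=1
t=22: f(22,-4)=177650 f(22,-2)=476102 f(22,0)=630819 f(22,2)=620312 f(22,4)=490105 f(22,6)=318230 f(22,8)=170313 f(22,10)=74591 f(22,12)=26333 f(22,14)=7315 f(22,16)=1540 f(22,18)=231 f(22,20)=22 f(22,22)=1
t=23: f(23,-3)=653752 f(23,-1)=1106921 f(23,1)=1251131 f(23,3)=1110417 f(23,5)=808335 f(23,7)=488543 f(23,9)=244904 f(23,11)=100924 f(23,13)=33648 f(23,15)=8855 f(23,17)=1771 f(23,19)=253 f(23,21)=23 f(23,23)=1
t=24: f(24,-4)=653752 f(24,-2)=1760673 f(24,0)=2358052 f(24,2)=2361548 f(24,4)=1918752 f(24,6)=1296878 f(24,8)=733447 f(24,10)=345828 f(24,12)=134572 f(24,14)=42503 f(24,16)=10626 f(24,18)=2024 f(24,20)=276 f(24,22)=24 f(24,24)=1
Σ_s f(24,s) = 11618956
P = 11618956/16777216 = 2904739/4194304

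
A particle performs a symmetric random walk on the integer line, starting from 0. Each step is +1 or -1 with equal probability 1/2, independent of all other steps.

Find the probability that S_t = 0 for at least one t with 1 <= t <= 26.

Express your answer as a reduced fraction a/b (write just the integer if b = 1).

Answer: 7088533/8388608

Derivation:
Count via complement. Let g(t,s) = #length-t paths at position s with S_1..S_t all ≠ 0.
g(t,s) = g(t-1,s-1) + g(t-1,s+1) for s ≠ 0; g(t,0) = 0.
t=0: g(0,0)=1
t=1: g(1,-1)=1 g(1,1)=1
t=2: g(2,-2)=1 g(2,2)=1
t=3: g(3,-3)=1 g(3,-1)=1 g(3,1)=1 g(3,3)=1
t=4: g(4,-4)=1 g(4,-2)=2 g(4,2)=2 g(4,4)=1
t=5: g(5,-5)=1 g(5,-3)=3 g(5,-1)=2 g(5,1)=2 g(5,3)=3 g(5,5)=1
t=6: g(6,-6)=1 g(6,-4)=4 g(6,-2)=5 g(6,2)=5 g(6,4)=4 g(6,6)=1
t=7: g(7,-7)=1 g(7,-5)=5 g(7,-3)=9 g(7,-1)=5 g(7,1)=5 g(7,3)=9 g(7,5)=5 g(7,7)=1
t=8: g(8,-8)=1 g(8,-6)=6 g(8,-4)=14 g(8,-2)=14 g(8,2)=14 g(8,4)=14 g(8,6)=6 g(8,8)=1
t=9: g(9,-9)=1 g(9,-7)=7 g(9,-5)=20 g(9,-3)=28 g(9,-1)=14 g(9,1)=14 g(9,3)=28 g(9,5)=20 g(9,7)=7 g(9,9)=1
t=10: g(10,-10)=1 g(10,-8)=8 g(10,-6)=27 g(10,-4)=48 g(10,-2)=42 g(10,2)=42 g(10,4)=48 g(10,6)=27 g(10,8)=8 g(10,10)=1
t=11: g(11,-11)=1 g(11,-9)=9 g(11,-7)=35 g(11,-5)=75 g(11,-3)=90 g(11,-1)=42 g(11,1)=42 g(11,3)=90 g(11,5)=75 g(11,7)=35 g(11,9)=9 g(11,11)=1
t=12: g(12,-12)=1 g(12,-10)=10 g(12,-8)=44 g(12,-6)=110 g(12,-4)=165 g(12,-2)=132 g(12,2)=132 g(12,4)=165 g(12,6)=110 g(12,8)=44 g(12,10)=10 g(12,12)=1
t=13: g(13,-13)=1 g(13,-11)=11 g(13,-9)=54 g(13,-7)=154 g(13,-5)=275 g(13,-3)=297 g(13,-1)=132 g(13,1)=132 g(13,3)=297 g(13,5)=275 g(13,7)=154 g(13,9)=54 g(13,11)=11 g(13,13)=1
t=14: g(14,-14)=1 g(14,-12)=12 g(14,-10)=65 g(14,-8)=208 g(14,-6)=429 g(14,-4)=572 g(14,-2)=429 g(14,2)=429 g(14,4)=572 g(14,6)=429 g(14,8)=208 g(14,10)=65 g(14,12)=12 g(14,14)=1
t=15: g(15,-15)=1 g(15,-13)=13 g(15,-11)=77 g(15,-9)=273 g(15,-7)=637 g(15,-5)=1001 g(15,-3)=1001 g(15,-1)=429 g(15,1)=429 g(15,3)=1001 g(15,5)=1001 g(15,7)=637 g(15,9)=273 g(15,11)=77 g(15,13)=13 g(15,15)=1
t=16: g(16,-16)=1 g(16,-14)=14 g(16,-12)=90 g(16,-10)=350 g(16,-8)=910 g(16,-6)=1638 g(16,-4)=2002 g(16,-2)=1430 g(16,2)=1430 g(16,4)=2002 g(16,6)=1638 g(16,8)=910 g(16,10)=350 g(16,12)=90 g(16,14)=14 g(16,16)=1
t=17: g(17,-17)=1 g(17,-15)=15 g(17,-13)=104 g(17,-11)=440 g(17,-9)=1260 g(17,-7)=2548 g(17,-5)=3640 g(17,-3)=3432 g(17,-1)=1430 g(17,1)=1430 g(17,3)=3432 g(17,5)=3640 g(17,7)=2548 g(17,9)=1260 g(17,11)=440 g(17,13)=104 g(17,15)=15 g(17,17)=1
t=18: g(18,-18)=1 g(18,-16)=16 g(18,-14)=119 g(18,-12)=544 g(18,-10)=1700 g(18,-8)=3808 g(18,-6)=6188 g(18,-4)=7072 g(18,-2)=4862 g(18,2)=4862 g(18,4)=7072 g(18,6)=6188 g(18,8)=3808 g(18,10)=1700 g(18,12)=544 g(18,14)=119 g(18,16)=16 g(18,18)=1
t=19: g(19,-19)=1 g(19,-17)=17 g(19,-15)=135 g(19,-13)=663 g(19,-11)=2244 g(19,-9)=5508 g(19,-7)=9996 g(19,-5)=13260 g(19,-3)=11934 g(19,-1)=4862 g(19,1)=4862 g(19,3)=11934 g(19,5)=13260 g(19,7)=9996 g(19,9)=5508 g(19,11)=2244 g(19,13)=663 g(19,15)=135 g(19,17)=17 g(19,19)=1
t=20: g(20,-20)=1 g(20,-18)=18 g(20,-16)=152 g(20,-14)=798 g(20,-12)=2907 g(20,-10)=7752 g(20,-8)=15504 g(20,-6)=23256 g(20,-4)=25194 g(20,-2)=16796 g(20,2)=16796 g(20,4)=25194 g(20,6)=23256 g(20,8)=15504 g(20,10)=7752 g(20,12)=2907 g(20,14)=798 g(20,16)=152 g(20,18)=18 g(20,20)=1
t=21: g(21,-21)=1 g(21,-19)=19 g(21,-17)=170 g(21,-15)=950 g(21,-13)=3705 g(21,-11)=10659 g(21,-9)=23256 g(21,-7)=38760 g(21,-5)=48450 g(21,-3)=41990 g(21,-1)=16796 g(21,1)=16796 g(21,3)=41990 g(21,5)=48450 g(21,7)=38760 g(21,9)=23256 g(21,11)=10659 g(21,13)=3705 g(21,15)=950 g(21,17)=170 g(21,19)=19 g(21,21)=1
t=22: g(22,-22)=1 g(22,-20)=20 g(22,-18)=189 g(22,-16)=1120 g(22,-14)=4655 g(22,-12)=14364 g(22,-10)=33915 g(22,-8)=62016 g(22,-6)=87210 g(22,-4)=90440 g(22,-2)=58786 g(22,2)=58786 g(22,4)=90440 g(22,6)=87210 g(22,8)=62016 g(22,10)=33915 g(22,12)=14364 g(22,14)=4655 g(22,16)=1120 g(22,18)=189 g(22,20)=20 g(22,22)=1
t=23: g(23,-23)=1 g(23,-21)=21 g(23,-19)=209 g(23,-17)=1309 g(23,-15)=5775 g(23,-13)=19019 g(23,-11)=48279 g(23,-9)=95931 g(23,-7)=149226 g(23,-5)=177650 g(23,-3)=149226 g(23,-1)=58786 g(23,1)=58786 g(23,3)=149226 g(23,5)=177650 g(23,7)=149226 g(23,9)=95931 g(23,11)=48279 g(23,13)=19019 g(23,15)=5775 g(23,17)=1309 g(23,19)=209 g(23,21)=21 g(23,23)=1
t=24: g(24,-24)=1 g(24,-22)=22 g(24,-20)=230 g(24,-18)=1518 g(24,-16)=7084 g(24,-14)=24794 g(24,-12)=67298 g(24,-10)=144210 g(24,-8)=245157 g(24,-6)=326876 g(24,-4)=326876 g(24,-2)=208012 g(24,2)=208012 g(24,4)=326876 g(24,6)=326876 g(24,8)=245157 g(24,10)=144210 g(24,12)=67298 g(24,14)=24794 g(24,16)=7084 g(24,18)=1518 g(24,20)=230 g(24,22)=22 g(24,24)=1
t=25: g(25,-25)=1 g(25,-23)=23 g(25,-21)=252 g(25,-19)=1748 g(25,-17)=8602 g(25,-15)=31878 g(25,-13)=92092 g(25,-11)=211508 g(25,-9)=389367 g(25,-7)=572033 g(25,-5)=653752 g(25,-3)=534888 g(25,-1)=208012 g(25,1)=208012 g(25,3)=534888 g(25,5)=653752 g(25,7)=572033 g(25,9)=389367 g(25,11)=211508 g(25,13)=92092 g(25,15)=31878 g(25,17)=8602 g(25,19)=1748 g(25,21)=252 g(25,23)=23 g(25,25)=1
t=26: g(26,-26)=1 g(26,-24)=24 g(26,-22)=275 g(26,-20)=2000 g(26,-18)=10350 g(26,-16)=40480 g(26,-14)=123970 g(26,-12)=303600 g(26,-10)=600875 g(26,-8)=961400 g(26,-6)=1225785 g(26,-4)=1188640 g(26,-2)=742900 g(26,2)=742900 g(26,4)=1188640 g(26,6)=1225785 g(26,8)=961400 g(26,10)=600875 g(26,12)=303600 g(26,14)=123970 g(26,16)=40480 g(26,18)=10350 g(26,20)=2000 g(26,22)=275 g(26,24)=24 g(26,26)=1
Paths never hitting 0: Σ_s g(26,s) = 10400600
Paths hitting 0: 2^26 - 10400600 = 56708264
P = 56708264/67108864 = 7088533/8388608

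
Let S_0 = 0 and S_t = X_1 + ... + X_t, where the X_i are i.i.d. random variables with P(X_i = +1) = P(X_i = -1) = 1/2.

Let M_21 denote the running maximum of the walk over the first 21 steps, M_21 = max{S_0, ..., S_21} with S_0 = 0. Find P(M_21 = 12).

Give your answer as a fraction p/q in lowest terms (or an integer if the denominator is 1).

Answer: 5985/2097152

Derivation:
Let M_21 = max(S_0,...,S_21). Use the reflection principle: for j ≥ 1, #{paths with M_21 ≥ j} = #{S_21 ≥ j} + #{S_21 ≥ j+1}.
By reflection, #{M_21 ≥ 12} = #{S_21 ≥ 12} + #{S_21 ≥ 13} = 7547 + 7547 = 15094.
#{M_21 ≥ 13} = #{S_21 ≥ 13} + #{S_21 ≥ 14} = 7547 + 1562 = 9109.
#{M_21 = 12} = 15094 - 9109 = 5985.
P(M_21 = 12) = 5985/2097152 = 5985/2097152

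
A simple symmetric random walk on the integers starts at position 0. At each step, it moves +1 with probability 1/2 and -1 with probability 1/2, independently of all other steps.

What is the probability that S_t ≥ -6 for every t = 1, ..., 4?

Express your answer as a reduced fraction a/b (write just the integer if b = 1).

Answer: 1

Derivation:
Let f(t,s) = #length-t paths at position s with S_1..S_t all ≥ -6.
f(t,s) = f(t-1,s-1) + f(t-1,s+1) for s ≥ -6; f(t,s) = 0 for s < -6.
t=0: f(0,0)=1
t=1: f(1,-1)=1 f(1,1)=1
t=2: f(2,-2)=1 f(2,0)=2 f(2,2)=1
t=3: f(3,-3)=1 f(3,-1)=3 f(3,1)=3 f(3,3)=1
t=4: f(4,-4)=1 f(4,-2)=4 f(4,0)=6 f(4,2)=4 f(4,4)=1
Σ_s f(4,s) = 16
P = 16/16 = 1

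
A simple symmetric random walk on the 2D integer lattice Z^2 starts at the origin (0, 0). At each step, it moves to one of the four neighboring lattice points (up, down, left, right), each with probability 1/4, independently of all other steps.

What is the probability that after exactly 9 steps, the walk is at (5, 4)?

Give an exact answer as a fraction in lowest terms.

Let h be the number of horizontal steps (so 9-h are vertical). To end at (5,4) need (h+5)/2 right-steps and ((9-h)+4)/2 up-steps.
Sum over h with 5 ≤ h ≤ 5, h ≡ 1 (mod 2), 9-h ≡ 0 (mod 2):
h=5: C(9,5)·C(5,5)·C(4,4) = 126·1·1 = 126
Total favorable: 126
Total paths: 4^9 = 262144
P = 126/262144 = 63/131072

Answer: 63/131072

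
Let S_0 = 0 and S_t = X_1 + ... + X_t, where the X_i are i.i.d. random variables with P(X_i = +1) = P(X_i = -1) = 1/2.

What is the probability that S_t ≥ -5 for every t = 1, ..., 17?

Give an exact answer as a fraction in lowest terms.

Answer: 28067/32768

Derivation:
Let f(t,s) = #length-t paths at position s with S_1..S_t all ≥ -5.
f(t,s) = f(t-1,s-1) + f(t-1,s+1) for s ≥ -5; f(t,s) = 0 for s < -5.
t=0: f(0,0)=1
t=1: f(1,-1)=1 f(1,1)=1
t=2: f(2,-2)=1 f(2,0)=2 f(2,2)=1
t=3: f(3,-3)=1 f(3,-1)=3 f(3,1)=3 f(3,3)=1
t=4: f(4,-4)=1 f(4,-2)=4 f(4,0)=6 f(4,2)=4 f(4,4)=1
t=5: f(5,-5)=1 f(5,-3)=5 f(5,-1)=10 f(5,1)=10 f(5,3)=5 f(5,5)=1
t=6: f(6,-4)=6 f(6,-2)=15 f(6,0)=20 f(6,2)=15 f(6,4)=6 f(6,6)=1
t=7: f(7,-5)=6 f(7,-3)=21 f(7,-1)=35 f(7,1)=35 f(7,3)=21 f(7,5)=7 f(7,7)=1
t=8: f(8,-4)=27 f(8,-2)=56 f(8,0)=70 f(8,2)=56 f(8,4)=28 f(8,6)=8 f(8,8)=1
t=9: f(9,-5)=27 f(9,-3)=83 f(9,-1)=126 f(9,1)=126 f(9,3)=84 f(9,5)=36 f(9,7)=9 f(9,9)=1
t=10: f(10,-4)=110 f(10,-2)=209 f(10,0)=252 f(10,2)=210 f(10,4)=120 f(10,6)=45 f(10,8)=10 f(10,10)=1
t=11: f(11,-5)=110 f(11,-3)=319 f(11,-1)=461 f(11,1)=462 f(11,3)=330 f(11,5)=165 f(11,7)=55 f(11,9)=11 f(11,11)=1
t=12: f(12,-4)=429 f(12,-2)=780 f(12,0)=923 f(12,2)=792 f(12,4)=495 f(12,6)=220 f(12,8)=66 f(12,10)=12 f(12,12)=1
t=13: f(13,-5)=429 f(13,-3)=1209 f(13,-1)=1703 f(13,1)=1715 f(13,3)=1287 f(13,5)=715 f(13,7)=286 f(13,9)=78 f(13,11)=13 f(13,13)=1
t=14: f(14,-4)=1638 f(14,-2)=2912 f(14,0)=3418 f(14,2)=3002 f(14,4)=2002 f(14,6)=1001 f(14,8)=364 f(14,10)=91 f(14,12)=14 f(14,14)=1
t=15: f(15,-5)=1638 f(15,-3)=4550 f(15,-1)=6330 f(15,1)=6420 f(15,3)=5004 f(15,5)=3003 f(15,7)=1365 f(15,9)=455 f(15,11)=105 f(15,13)=15 f(15,15)=1
t=16: f(16,-4)=6188 f(16,-2)=10880 f(16,0)=12750 f(16,2)=11424 f(16,4)=8007 f(16,6)=4368 f(16,8)=1820 f(16,10)=560 f(16,12)=120 f(16,14)=16 f(16,16)=1
t=17: f(17,-5)=6188 f(17,-3)=17068 f(17,-1)=23630 f(17,1)=24174 f(17,3)=19431 f(17,5)=12375 f(17,7)=6188 f(17,9)=2380 f(17,11)=680 f(17,13)=136 f(17,15)=17 f(17,17)=1
Σ_s f(17,s) = 112268
P = 112268/131072 = 28067/32768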